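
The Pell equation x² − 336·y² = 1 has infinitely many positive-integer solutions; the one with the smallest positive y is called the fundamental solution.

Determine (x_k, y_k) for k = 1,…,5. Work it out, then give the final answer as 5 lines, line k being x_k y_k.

√336 → a₀=18, period (3,36); ℓ=2 even so k=1
a_0=18:  p_0=18·1+0=18,  q_0=18·0+1=1
a_1=3:  p_1=3·18+1=55,  q_1=3·1+0=3
(x₁, y₁) = (55, 3);  55² − 336·3² = 1 ✓
n=2: (55,3)∘(55,3) = (55·55+336·3·3, 55·3+3·55) = (6049,330)
n=3: (6049,330)∘(55,3) = (55·6049+336·3·330, 55·330+3·6049) = (665335,36297)
n=4: (665335,36297)∘(55,3) = (55·665335+336·3·36297, 55·36297+3·665335) = (73180801,3992340)
n=5: (73180801,3992340)∘(55,3) = (55·73180801+336·3·3992340, 55·3992340+3·73180801) = (8049222775,439121103)

55 3
6049 330
665335 36297
73180801 3992340
8049222775 439121103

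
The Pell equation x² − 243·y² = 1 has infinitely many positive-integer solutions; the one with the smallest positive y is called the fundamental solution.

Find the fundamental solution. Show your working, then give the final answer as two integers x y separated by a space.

√243 = [15; 1,1,2,3,15,3,2,1,1,30, …], period ℓ=10 (even) → k=9
k=0  a_k=15  p_k/q_k = 15/1
…
k=2  a_k=1  p_k/q_k = 31/2
…
k=6  a_k=3  p_k/q_k = 12424/797
k=7  a_k=2  p_k/q_k = 28901/1854
k=8  a_k=1  p_k/q_k = 41325/2651
k=9  a_k=1  p_k/q_k = 70226/4505
→ (70226, 4505).  Check: 70226²=4931691076, 243·4505²=4931691075, difference 1.

70226 4505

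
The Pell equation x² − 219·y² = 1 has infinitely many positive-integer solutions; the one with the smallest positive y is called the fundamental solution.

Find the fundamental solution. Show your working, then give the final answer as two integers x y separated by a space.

74 5

√219 → a₀=14, period (1,3,1,28); ℓ=4 even so k=3
i=0: a=14 ⇒ p=14, q=1
…
i=2: a=3 ⇒ p=59, q=4
i=3: a=1 ⇒ p=74, q=5
(x₁, y₁) = (74, 5);  74² − 219·5² = 1 ✓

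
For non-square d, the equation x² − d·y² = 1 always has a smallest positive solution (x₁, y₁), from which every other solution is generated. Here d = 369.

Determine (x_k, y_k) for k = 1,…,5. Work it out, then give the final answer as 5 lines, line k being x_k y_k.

[19; 4,1,3,2,7,4,7,2,3,1,4,38] for √369; ℓ=12 ⇒ convergent index 11
i=0: a=19 ⇒ p=19, q=1
…
i=2: a=1 ⇒ p=96, q=5
i=3: a=3 ⇒ p=365, q=19
…
i=5: a=7 ⇒ p=6147, q=320
…
i=7: a=7 ⇒ p=184045, q=9581
…
i=10: a=1 ⇒ p=1758061, q=91521
i=11: a=4 ⇒ p=8396801, q=437120
fundamental: x₁=8396801, y₁=437120  (since 70506267033601 − 369·191073894400 = 1)
n=2: (8396801,437120)∘(8396801,437120) = (8396801·8396801+369·437120·437120, 8396801·437120+437120·8396801) = (141012534067201,7340819306240)
n=3: (141012534067201,7340819306240)∘(8396801,437120) = (8396801·141012534067201+369·437120·7340819306240, 8396801·7340819306240+437120·141012534067201) = (2368108374136006451201,123278797782910239360)
n=4: (2368108374136006451201,123278797782910239360)∘(8396801,437120) = (8396801·2368108374136006451201+369·437120·123278797782910239360, 8396801·123278797782910239360+437120·2368108374136006451201) = (39769069528107045198367948801,2070295065004669620717268480)
n=5: (39769069528107045198367948801,2070295065004669620717268480)∘(8396801,437120) = (8396801·39769069528107045198367948801+369·437120·2070295065004669620717268480, 8396801·2070295065004669620717268480+437120·39769069528107045198367948801) = (667865925565355162349028245713920001,34767711344252426473018978470025600)

8396801 437120
141012534067201 7340819306240
2368108374136006451201 123278797782910239360
39769069528107045198367948801 2070295065004669620717268480
667865925565355162349028245713920001 34767711344252426473018978470025600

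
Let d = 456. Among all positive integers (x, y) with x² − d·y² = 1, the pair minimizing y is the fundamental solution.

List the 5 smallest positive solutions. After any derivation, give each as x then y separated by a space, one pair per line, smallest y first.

1025 48
2101249 98400
4307559425 201719952
8830494720001 413525803200
18102509868442625 847727694840048

d=456: √d = [21; 2,1,4,1,2,42] (ℓ=6, even), read p_5/q_5
k=0  a_k=21  p_k/q_k = 21/1
k=1  a_k=2  p_k/q_k = 43/2
k=2  a_k=1  p_k/q_k = 64/3
…
k=4  a_k=1  p_k/q_k = 363/17
k=5  a_k=2  p_k/q_k = 1025/48
→ (1025, 48).  Check: 1025²=1050625, 456·48²=1050624, difference 1.
k=2:  x_2 = 1025·1025+456·48·48 = 2101249,  y_2 = 1025·48+48·1025 = 98400
k=3:  x_3 = 1025·2101249+456·48·98400 = 4307559425,  y_3 = 1025·98400+48·2101249 = 201719952
k=4:  x_4 = 1025·4307559425+456·48·201719952 = 8830494720001,  y_4 = 1025·201719952+48·4307559425 = 413525803200
k=5:  x_5 = 1025·8830494720001+456·48·413525803200 = 18102509868442625,  y_5 = 1025·413525803200+48·8830494720001 = 847727694840048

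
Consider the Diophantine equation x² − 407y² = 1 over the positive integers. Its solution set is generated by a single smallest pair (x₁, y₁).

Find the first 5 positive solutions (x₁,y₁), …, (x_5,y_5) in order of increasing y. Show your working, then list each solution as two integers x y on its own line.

d=407: √d = [20; 5,1,2,1,5,40] (ℓ=6, even), read p_5/q_5
i=0: a=20 ⇒ p=20, q=1
…
i=4: a=1 ⇒ p=464, q=23
i=5: a=5 ⇒ p=2663, q=132
(x₁, y₁) = (2663, 132);  2663² − 407·132² = 1 ✓
(2663+132√407)^2 = 14183137 + 703032√407
(2663+132√407)^3 = 75539384999 + 3744348300√407
(2663+132√407)^4 = 402322750321537 + 19942398342768√407
(2663+132√407)^5 = 2142770892673121063 + 106213209829234068√407

2663 132
14183137 703032
75539384999 3744348300
402322750321537 19942398342768
2142770892673121063 106213209829234068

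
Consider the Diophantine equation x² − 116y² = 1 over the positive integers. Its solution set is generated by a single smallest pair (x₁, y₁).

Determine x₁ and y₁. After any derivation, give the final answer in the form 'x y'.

[10; 1,3,2,1,4,1,2,3,1,20] for √116; ℓ=10 ⇒ convergent index 9
a_0=10:  p_0=10·1+0=10,  q_0=10·0+1=1
a_1=1:  p_1=1·10+1=11,  q_1=1·1+0=1
a_2=3:  p_2=3·11+10=43,  q_2=3·1+1=4
a_3=2:  p_3=2·43+11=97,  q_3=2·4+1=9
…
a_5=4:  p_5=4·140+97=657,  q_5=4·13+9=61
a_6=1:  p_6=1·657+140=797,  q_6=1·61+13=74
a_7=2:  p_7=2·797+657=2251,  q_7=2·74+61=209
a_8=3:  p_8=3·2251+797=7550,  q_8=3·209+74=701
a_9=1:  p_9=1·7550+2251=9801,  q_9=1·701+209=910
→ (9801, 910).  Check: 9801²=96059601, 116·910²=96059600, difference 1.

9801 910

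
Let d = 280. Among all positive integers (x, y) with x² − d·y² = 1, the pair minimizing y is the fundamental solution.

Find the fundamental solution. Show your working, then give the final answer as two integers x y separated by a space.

√280 → a₀=16, period (1,2,1,2,1,32); ℓ=6 even so k=5
step 0: (16, 1)  from 16·(1,0) + (0,1)
step 1: (17, 1)  from 1·(16,1) + (1,0)
step 2: (50, 3)  from 2·(17,1) + (16,1)
…
step 4: (184, 11)  from 2·(67,4) + (50,3)
step 5: (251, 15)  from 1·(184,11) + (67,4)
→ (251, 15).  Check: 251²=63001, 280·15²=63000, difference 1.

251 15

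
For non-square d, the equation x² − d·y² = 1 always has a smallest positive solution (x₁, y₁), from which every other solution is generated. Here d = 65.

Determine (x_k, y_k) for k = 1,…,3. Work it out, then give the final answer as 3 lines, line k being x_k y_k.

129 16
33281 4128
8586369 1065008

[8; 16] for √65; ℓ=1 ⇒ convergent index 1
i=0: a=8 ⇒ p=8, q=1
i=1: a=16 ⇒ p=129, q=16
(x₁, y₁) = (129, 16);  129² − 65·16² = 1 ✓
(x_2, y_2) = (129·129 + 65·16·16, 129·16 + 16·129) = (33281, 4128)
(x_3, y_3) = (129·33281 + 65·16·4128, 129·4128 + 16·33281) = (8586369, 1065008)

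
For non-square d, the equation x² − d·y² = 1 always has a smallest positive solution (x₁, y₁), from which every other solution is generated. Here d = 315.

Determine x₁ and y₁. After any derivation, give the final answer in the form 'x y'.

71 4

d=315: √d = [17; 1,2,1,34] (ℓ=4, even), read p_3/q_3
i=0: a=17 ⇒ p=17, q=1
i=1: a=1 ⇒ p=18, q=1
i=2: a=2 ⇒ p=53, q=3
i=3: a=1 ⇒ p=71, q=4
fundamental: x₁=71, y₁=4  (since 5041 − 315·16 = 1)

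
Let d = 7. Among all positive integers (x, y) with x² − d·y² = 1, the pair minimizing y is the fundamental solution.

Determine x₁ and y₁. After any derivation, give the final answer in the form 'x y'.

d=7: √d = [2; 1,1,1,4] (ℓ=4, even), read p_3/q_3
k=0  a_k=2  p_k/q_k = 2/1
…
k=2  a_k=1  p_k/q_k = 5/2
k=3  a_k=1  p_k/q_k = 8/3
→ (8, 3).  Check: 8²=64, 7·3²=63, difference 1.

8 3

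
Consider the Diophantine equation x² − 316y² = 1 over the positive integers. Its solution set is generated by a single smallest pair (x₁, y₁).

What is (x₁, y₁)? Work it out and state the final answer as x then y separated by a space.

12799 720

d=316: √d = [17; 1,3,2,8,2,3,1,34] (ℓ=8, even), read p_7/q_7
a_0=17:  p_0=17·1+0=17,  q_0=17·0+1=1
…
a_6=3:  p_6=3·2862+1351=9937,  q_6=3·161+76=559
a_7=1:  p_7=1·9937+2862=12799,  q_7=1·559+161=720
→ (12799, 720).  Check: 12799²=163814401, 316·720²=163814400, difference 1.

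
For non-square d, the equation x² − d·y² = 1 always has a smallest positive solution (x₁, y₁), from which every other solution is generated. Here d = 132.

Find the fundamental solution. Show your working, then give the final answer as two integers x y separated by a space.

23 2

√132 → a₀=11, period (2,22); ℓ=2 even so k=1
a_0=11:  p_0=11·1+0=11,  q_0=11·0+1=1
a_1=2:  p_1=2·11+1=23,  q_1=2·1+0=2
(x₁, y₁) = (23, 2);  23² − 132·2² = 1 ✓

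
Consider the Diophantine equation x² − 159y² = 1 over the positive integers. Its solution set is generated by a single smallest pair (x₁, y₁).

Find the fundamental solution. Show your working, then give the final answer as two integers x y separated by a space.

√159 → a₀=12, period (1,1,1,1,3,1,1,1,1,24); ℓ=10 even so k=9
i=0: a=12 ⇒ p=12, q=1
…
i=2: a=1 ⇒ p=25, q=2
…
i=8: a=1 ⇒ p=807, q=64
i=9: a=1 ⇒ p=1324, q=105
(x₁, y₁) = (1324, 105);  1324² − 159·105² = 1 ✓

1324 105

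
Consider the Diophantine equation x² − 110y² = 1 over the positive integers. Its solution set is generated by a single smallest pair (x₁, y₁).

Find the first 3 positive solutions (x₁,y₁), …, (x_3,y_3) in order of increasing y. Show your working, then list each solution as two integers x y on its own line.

21 2
881 84
36981 3526

[10; 2,20] for √110; ℓ=2 ⇒ convergent index 1
step 0: (10, 1)  from 10·(1,0) + (0,1)
step 1: (21, 2)  from 2·(10,1) + (1,0)
fundamental: x₁=21, y₁=2  (since 441 − 110·4 = 1)
(x_2, y_2) = (21·21 + 110·2·2, 21·2 + 2·21) = (881, 84)
(x_3, y_3) = (21·881 + 110·2·84, 21·84 + 2·881) = (36981, 3526)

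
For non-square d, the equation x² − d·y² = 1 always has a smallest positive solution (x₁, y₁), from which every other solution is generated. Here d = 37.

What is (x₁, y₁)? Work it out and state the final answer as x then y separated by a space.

73 12

d=37: √d = [6; 12] (ℓ=1, odd), read p_1/q_1
a_0=6:  p_0=6·1+0=6,  q_0=6·0+1=1
a_1=12:  p_1=12·6+1=73,  q_1=12·1+0=12
fundamental: x₁=73, y₁=12  (since 5329 − 37·144 = 1)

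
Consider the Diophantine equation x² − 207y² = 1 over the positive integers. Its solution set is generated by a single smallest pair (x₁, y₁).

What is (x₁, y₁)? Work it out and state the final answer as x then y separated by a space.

√207 → a₀=14, period (2,1,1,2,1,1,2,28); ℓ=8 even so k=7
a_0=14:  p_0=14·1+0=14,  q_0=14·0+1=1
a_1=2:  p_1=2·14+1=29,  q_1=2·1+0=2
a_2=1:  p_2=1·29+14=43,  q_2=1·2+1=3
…
a_4=2:  p_4=2·72+43=187,  q_4=2·5+3=13
a_5=1:  p_5=1·187+72=259,  q_5=1·13+5=18
a_6=1:  p_6=1·259+187=446,  q_6=1·18+13=31
a_7=2:  p_7=2·446+259=1151,  q_7=2·31+18=80
fundamental: x₁=1151, y₁=80  (since 1324801 − 207·6400 = 1)

1151 80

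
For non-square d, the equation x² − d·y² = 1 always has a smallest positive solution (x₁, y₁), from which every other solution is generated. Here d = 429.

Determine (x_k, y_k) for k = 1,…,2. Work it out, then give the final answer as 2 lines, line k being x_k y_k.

1524095 73584
4645731138049 224298012960

d=429: √d = [20; 1,2,2,9,1,12,1,9,2,2,1,40] (ℓ=12, even), read p_11/q_11
a_0=20:  p_0=20·1+0=20,  q_0=20·0+1=1
…
a_5=1:  p_5=1·1367+145=1512,  q_5=1·66+7=73
…
a_10=2:  p_10=2·438459+208718=1085636,  q_10=2·21169+10077=52415
a_11=1:  p_11=1·1085636+438459=1524095,  q_11=1·52415+21169=73584
fundamental: x₁=1524095, y₁=73584  (since 2322865569025 − 429·5414605056 = 1)
(1524095+73584√429)^2 = 4645731138049 + 224298012960√429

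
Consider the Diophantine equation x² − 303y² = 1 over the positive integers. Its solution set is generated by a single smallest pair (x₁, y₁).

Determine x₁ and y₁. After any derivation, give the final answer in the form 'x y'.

[17; 2,2,5,2,2,34] for √303; ℓ=6 ⇒ convergent index 5
i=0: a=17 ⇒ p=17, q=1
i=1: a=2 ⇒ p=35, q=2
i=2: a=2 ⇒ p=87, q=5
…
i=4: a=2 ⇒ p=1027, q=59
i=5: a=2 ⇒ p=2524, q=145
(x₁, y₁) = (2524, 145);  2524² − 303·145² = 1 ✓

2524 145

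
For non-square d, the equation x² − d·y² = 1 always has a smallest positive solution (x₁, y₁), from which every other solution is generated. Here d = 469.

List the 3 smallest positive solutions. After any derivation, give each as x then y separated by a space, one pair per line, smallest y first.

137215 6336
37655912449 1738788480
10333912053241855 477175722560064

[21; 1,1,1,10,6,10,1,1,1,42] for √469; ℓ=10 ⇒ convergent index 9
i=0: a=21 ⇒ p=21, q=1
i=1: a=1 ⇒ p=22, q=1
i=2: a=1 ⇒ p=43, q=2
i=3: a=1 ⇒ p=65, q=3
i=4: a=10 ⇒ p=693, q=32
i=5: a=6 ⇒ p=4223, q=195
i=6: a=10 ⇒ p=42923, q=1982
i=7: a=1 ⇒ p=47146, q=2177
i=8: a=1 ⇒ p=90069, q=4159
i=9: a=1 ⇒ p=137215, q=6336
(x₁, y₁) = (137215, 6336);  137215² − 469·6336² = 1 ✓
n=2: (137215,6336)∘(137215,6336) = (137215·137215+469·6336·6336, 137215·6336+6336·137215) = (37655912449,1738788480)
n=3: (37655912449,1738788480)∘(137215,6336) = (137215·37655912449+469·6336·1738788480, 137215·1738788480+6336·37655912449) = (10333912053241855,477175722560064)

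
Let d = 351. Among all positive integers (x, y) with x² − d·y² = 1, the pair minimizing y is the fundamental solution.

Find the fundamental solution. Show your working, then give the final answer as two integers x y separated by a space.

62425 3332

d=351: √d = [18; 1,2,1,3,2,2,2,3,1,2,1,36] (ℓ=12, even), read p_11/q_11
k=0  a_k=18  p_k/q_k = 18/1
…
k=3  a_k=1  p_k/q_k = 75/4
k=4  a_k=3  p_k/q_k = 281/15
k=5  a_k=2  p_k/q_k = 637/34
…
k=7  a_k=2  p_k/q_k = 3747/200
k=8  a_k=3  p_k/q_k = 12796/683
k=9  a_k=1  p_k/q_k = 16543/883
k=10  a_k=2  p_k/q_k = 45882/2449
k=11  a_k=1  p_k/q_k = 62425/3332
→ (62425, 3332).  Check: 62425²=3896880625, 351·3332²=3896880624, difference 1.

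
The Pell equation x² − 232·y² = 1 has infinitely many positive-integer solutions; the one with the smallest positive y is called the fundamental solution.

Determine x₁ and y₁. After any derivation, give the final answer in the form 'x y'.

19603 1287

√232 = [15; 4,3,7,3,4,30, …], period ℓ=6 (even) → k=5
k=0  a_k=15  p_k/q_k = 15/1
k=1  a_k=4  p_k/q_k = 61/4
k=2  a_k=3  p_k/q_k = 198/13
k=3  a_k=7  p_k/q_k = 1447/95
k=4  a_k=3  p_k/q_k = 4539/298
k=5  a_k=4  p_k/q_k = 19603/1287
(x₁, y₁) = (19603, 1287);  19603² − 232·1287² = 1 ✓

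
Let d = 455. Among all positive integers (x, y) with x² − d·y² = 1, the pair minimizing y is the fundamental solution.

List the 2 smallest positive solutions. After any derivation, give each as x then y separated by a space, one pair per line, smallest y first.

√455 → a₀=21, period (3,42); ℓ=2 even so k=1
i=0: a=21 ⇒ p=21, q=1
i=1: a=3 ⇒ p=64, q=3
→ (64, 3).  Check: 64²=4096, 455·3²=4095, difference 1.
n=2: (64,3)∘(64,3) = (64·64+455·3·3, 64·3+3·64) = (8191,384)

64 3
8191 384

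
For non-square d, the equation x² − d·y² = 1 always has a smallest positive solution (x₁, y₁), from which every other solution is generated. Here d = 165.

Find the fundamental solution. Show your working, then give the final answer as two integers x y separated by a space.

d=165: √d = [12; 1,5,2,5,1,24] (ℓ=6, even), read p_5/q_5
step 0: (12, 1)  from 12·(1,0) + (0,1)
step 1: (13, 1)  from 1·(12,1) + (1,0)
step 2: (77, 6)  from 5·(13,1) + (12,1)
…
step 4: (912, 71)  from 5·(167,13) + (77,6)
step 5: (1079, 84)  from 1·(912,71) + (167,13)
(x₁, y₁) = (1079, 84);  1079² − 165·84² = 1 ✓

1079 84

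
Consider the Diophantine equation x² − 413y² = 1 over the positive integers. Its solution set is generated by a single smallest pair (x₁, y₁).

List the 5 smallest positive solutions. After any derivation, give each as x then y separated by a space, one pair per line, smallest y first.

113399 5580
25718666401 1265532840
5832942102300599 287020317040740
1322899602891852585601 65095633862940217680
300030984130833440606834999 14763559568560095172347900

d=413: √d = [20; 3,9,1,4,1,9,3,40] (ℓ=8, even), read p_7/q_7
a_0=20:  p_0=20·1+0=20,  q_0=20·0+1=1
…
a_2=9:  p_2=9·61+20=569,  q_2=9·3+1=28
a_3=1:  p_3=1·569+61=630,  q_3=1·28+3=31
…
a_5=1:  p_5=1·3089+630=3719,  q_5=1·152+31=183
a_6=9:  p_6=9·3719+3089=36560,  q_6=9·183+152=1799
a_7=3:  p_7=3·36560+3719=113399,  q_7=3·1799+183=5580
fundamental: x₁=113399, y₁=5580  (since 12859333201 − 413·31136400 = 1)
(x_2, y_2) = (113399·113399 + 413·5580·5580, 113399·5580 + 5580·113399) = (25718666401, 1265532840)
(x_3, y_3) = (113399·25718666401 + 413·5580·1265532840, 113399·1265532840 + 5580·25718666401) = (5832942102300599, 287020317040740)
(x_4, y_4) = (113399·5832942102300599 + 413·5580·287020317040740, 113399·287020317040740 + 5580·5832942102300599) = (1322899602891852585601, 65095633862940217680)
(x_5, y_5) = (113399·1322899602891852585601 + 413·5580·65095633862940217680, 113399·65095633862940217680 + 5580·1322899602891852585601) = (300030984130833440606834999, 14763559568560095172347900)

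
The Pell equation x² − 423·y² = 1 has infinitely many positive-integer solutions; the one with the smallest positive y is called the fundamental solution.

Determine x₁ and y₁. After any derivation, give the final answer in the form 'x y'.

4607 224

√423 → a₀=20, period (1,1,3,4,3,1,1,40); ℓ=8 even so k=7
i=0: a=20 ⇒ p=20, q=1
i=1: a=1 ⇒ p=21, q=1
i=2: a=1 ⇒ p=41, q=2
i=3: a=3 ⇒ p=144, q=7
…
i=5: a=3 ⇒ p=1995, q=97
i=6: a=1 ⇒ p=2612, q=127
i=7: a=1 ⇒ p=4607, q=224
(x₁, y₁) = (4607, 224);  4607² − 423·224² = 1 ✓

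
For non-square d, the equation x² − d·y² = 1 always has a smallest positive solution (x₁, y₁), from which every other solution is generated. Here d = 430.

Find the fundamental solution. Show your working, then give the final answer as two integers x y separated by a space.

2862251 138030

d=430: √d = [20; 1,2,1,3,1,…,2,1,40] (ℓ=14, even), read p_13/q_13
i=0: a=20 ⇒ p=20, q=1
i=1: a=1 ⇒ p=21, q=1
i=2: a=2 ⇒ p=62, q=3
i=3: a=1 ⇒ p=83, q=4
…
i=5: a=1 ⇒ p=394, q=19
i=6: a=6 ⇒ p=2675, q=129
i=7: a=8 ⇒ p=21794, q=1051
i=8: a=6 ⇒ p=133439, q=6435
…
i=10: a=3 ⇒ p=599138, q=28893
…
i=12: a=2 ⇒ p=2107880, q=101651
i=13: a=1 ⇒ p=2862251, q=138030
→ (2862251, 138030).  Check: 2862251²=8192480787001, 430·138030²=8192480787000, difference 1.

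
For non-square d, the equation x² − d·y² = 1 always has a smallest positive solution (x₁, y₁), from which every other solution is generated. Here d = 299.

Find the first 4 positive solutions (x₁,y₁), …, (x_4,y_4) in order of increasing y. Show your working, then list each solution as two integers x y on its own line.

√299 → a₀=17, period (3,2,3,34); ℓ=4 even so k=3
a_0=17:  p_0=17·1+0=17,  q_0=17·0+1=1
a_1=3:  p_1=3·17+1=52,  q_1=3·1+0=3
a_2=2:  p_2=2·52+17=121,  q_2=2·3+1=7
a_3=3:  p_3=3·121+52=415,  q_3=3·7+3=24
(x₁, y₁) = (415, 24);  415² − 299·24² = 1 ✓
(415+24√299)^2 = 344449 + 19920√299
(415+24√299)^3 = 285892255 + 16533576√299
(415+24√299)^4 = 237290227201 + 13722848160√299

415 24
344449 19920
285892255 16533576
237290227201 13722848160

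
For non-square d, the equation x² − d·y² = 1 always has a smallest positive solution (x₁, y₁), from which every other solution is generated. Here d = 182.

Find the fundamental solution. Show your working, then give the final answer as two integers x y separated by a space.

√182 → a₀=13, period (2,26); ℓ=2 even so k=1
a_0=13:  p_0=13·1+0=13,  q_0=13·0+1=1
a_1=2:  p_1=2·13+1=27,  q_1=2·1+0=2
→ (27, 2).  Check: 27²=729, 182·2²=728, difference 1.

27 2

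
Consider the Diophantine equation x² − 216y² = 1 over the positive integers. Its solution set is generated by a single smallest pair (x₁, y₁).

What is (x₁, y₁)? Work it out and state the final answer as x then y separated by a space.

485 33

√216 → a₀=14, period (1,2,3,2,1,28); ℓ=6 even so k=5
step 0: (14, 1)  from 14·(1,0) + (0,1)
step 1: (15, 1)  from 1·(14,1) + (1,0)
step 2: (44, 3)  from 2·(15,1) + (14,1)
step 3: (147, 10)  from 3·(44,3) + (15,1)
step 4: (338, 23)  from 2·(147,10) + (44,3)
step 5: (485, 33)  from 1·(338,23) + (147,10)
(x₁, y₁) = (485, 33);  485² − 216·33² = 1 ✓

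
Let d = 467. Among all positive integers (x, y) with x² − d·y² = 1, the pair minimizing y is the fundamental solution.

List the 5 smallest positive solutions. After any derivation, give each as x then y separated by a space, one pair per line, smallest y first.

1625626 75225
5285319783751 244575431700
17183906517558380626 795176361465413175
55869210433019434807260001 2585318735566902940613400
181644882158758119549456134390626 8405522709648569143113732563625

[21; 1,1,1,1,3,…,1,1,42] for √467; ℓ=14 ⇒ convergent index 13
a_0=21:  p_0=21·1+0=21,  q_0=21·0+1=1
…
a_5=3:  p_5=3·108+65=389,  q_5=3·5+3=18
…
a_7=21:  p_7=21·1275+389=27164,  q_7=21·59+18=1257
…
a_9=3:  p_9=3·82767+27164=275465,  q_9=3·3830+1257=12747
…
a_11=1:  p_11=1·358232+275465=633697,  q_11=1·16577+12747=29324
a_12=1:  p_12=1·633697+358232=991929,  q_12=1·29324+16577=45901
a_13=1:  p_13=1·991929+633697=1625626,  q_13=1·45901+29324=75225
→ (1625626, 75225).  Check: 1625626²=2642659891876, 467·75225²=2642659891875, difference 1.
n=2: (1625626,75225)∘(1625626,75225) = (1625626·1625626+467·75225·75225, 1625626·75225+75225·1625626) = (5285319783751,244575431700)
n=3: (5285319783751,244575431700)∘(1625626,75225) = (1625626·5285319783751+467·75225·244575431700, 1625626·244575431700+75225·5285319783751) = (17183906517558380626,795176361465413175)
n=4: (17183906517558380626,795176361465413175)∘(1625626,75225) = (1625626·17183906517558380626+467·75225·795176361465413175, 1625626·795176361465413175+75225·17183906517558380626) = (55869210433019434807260001,2585318735566902940613400)
n=5: (55869210433019434807260001,2585318735566902940613400)∘(1625626,75225) = (1625626·55869210433019434807260001+467·75225·2585318735566902940613400, 1625626·2585318735566902940613400+75225·55869210433019434807260001) = (181644882158758119549456134390626,8405522709648569143113732563625)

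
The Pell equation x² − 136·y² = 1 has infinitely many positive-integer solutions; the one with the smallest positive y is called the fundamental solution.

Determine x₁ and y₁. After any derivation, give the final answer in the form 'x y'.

d=136: √d = [11; 1,1,1,22] (ℓ=4, even), read p_3/q_3
step 0: (11, 1)  from 11·(1,0) + (0,1)
step 1: (12, 1)  from 1·(11,1) + (1,0)
step 2: (23, 2)  from 1·(12,1) + (11,1)
step 3: (35, 3)  from 1·(23,2) + (12,1)
fundamental: x₁=35, y₁=3  (since 1225 − 136·9 = 1)

35 3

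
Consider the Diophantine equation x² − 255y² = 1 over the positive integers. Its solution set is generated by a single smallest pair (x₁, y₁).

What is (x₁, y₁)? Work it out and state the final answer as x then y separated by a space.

d=255: √d = [15; 1,30] (ℓ=2, even), read p_1/q_1
k=0  a_k=15  p_k/q_k = 15/1
k=1  a_k=1  p_k/q_k = 16/1
fundamental: x₁=16, y₁=1  (since 256 − 255·1 = 1)

16 1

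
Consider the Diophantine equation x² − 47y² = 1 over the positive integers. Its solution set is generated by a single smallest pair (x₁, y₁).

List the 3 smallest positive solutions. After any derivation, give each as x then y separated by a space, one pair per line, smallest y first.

48 7
4607 672
442224 64505

√47 → a₀=6, period (1,5,1,12); ℓ=4 even so k=3
step 0: (6, 1)  from 6·(1,0) + (0,1)
…
step 2: (41, 6)  from 5·(7,1) + (6,1)
step 3: (48, 7)  from 1·(41,6) + (7,1)
(x₁, y₁) = (48, 7);  48² − 47·7² = 1 ✓
n=2: (48,7)∘(48,7) = (48·48+47·7·7, 48·7+7·48) = (4607,672)
n=3: (4607,672)∘(48,7) = (48·4607+47·7·672, 48·672+7·4607) = (442224,64505)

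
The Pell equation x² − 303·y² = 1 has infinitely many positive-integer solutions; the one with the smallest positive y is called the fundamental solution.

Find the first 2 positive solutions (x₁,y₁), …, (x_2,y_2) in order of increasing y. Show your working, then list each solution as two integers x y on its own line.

√303 = [17; 2,2,5,2,2,34, …], period ℓ=6 (even) → k=5
k=0  a_k=17  p_k/q_k = 17/1
k=1  a_k=2  p_k/q_k = 35/2
…
k=3  a_k=5  p_k/q_k = 470/27
k=4  a_k=2  p_k/q_k = 1027/59
k=5  a_k=2  p_k/q_k = 2524/145
(x₁, y₁) = (2524, 145);  2524² − 303·145² = 1 ✓
(x_2, y_2) = (2524·2524 + 303·145·145, 2524·145 + 145·2524) = (12741151, 731960)

2524 145
12741151 731960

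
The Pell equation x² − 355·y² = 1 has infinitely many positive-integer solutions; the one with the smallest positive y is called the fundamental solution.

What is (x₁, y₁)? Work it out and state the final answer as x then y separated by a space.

954809 50676

[18; 1,5,3,3,1,6,1,3,3,5,1,36] for √355; ℓ=12 ⇒ convergent index 11
step 0: (18, 1)  from 18·(1,0) + (0,1)
step 1: (19, 1)  from 1·(18,1) + (1,0)
…
step 3: (358, 19)  from 3·(113,6) + (19,1)
…
step 9: (151391, 8035)  from 3·(46463,2466) + (12002,637)
step 10: (803418, 42641)  from 5·(151391,8035) + (46463,2466)
step 11: (954809, 50676)  from 1·(803418,42641) + (151391,8035)
fundamental: x₁=954809, y₁=50676  (since 911660226481 − 355·2568056976 = 1)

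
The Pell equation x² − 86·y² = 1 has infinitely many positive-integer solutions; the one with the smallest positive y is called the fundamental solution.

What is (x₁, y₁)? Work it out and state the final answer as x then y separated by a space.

10405 1122

√86 → a₀=9, period (3,1,1,1,8,1,1,1,3,18); ℓ=10 even so k=9
step 0: (9, 1)  from 9·(1,0) + (0,1)
…
step 5: (881, 95)  from 8·(102,11) + (65,7)
…
step 8: (2847, 307)  from 1·(1864,201) + (983,106)
step 9: (10405, 1122)  from 3·(2847,307) + (1864,201)
→ (10405, 1122).  Check: 10405²=108264025, 86·1122²=108264024, difference 1.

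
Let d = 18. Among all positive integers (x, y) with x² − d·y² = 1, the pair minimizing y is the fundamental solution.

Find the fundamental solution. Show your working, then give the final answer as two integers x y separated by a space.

√18 = [4; 4,8, …], period ℓ=2 (even) → k=1
k=0  a_k=4  p_k/q_k = 4/1
k=1  a_k=4  p_k/q_k = 17/4
fundamental: x₁=17, y₁=4  (since 289 − 18·16 = 1)

17 4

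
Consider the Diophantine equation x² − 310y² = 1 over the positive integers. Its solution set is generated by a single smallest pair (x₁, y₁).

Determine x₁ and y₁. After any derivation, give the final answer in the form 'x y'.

√310 = [17; 1,1,1,1,5,…,1,1,34, …], period ℓ=16 (even) → k=15
a_0=17:  p_0=17·1+0=17,  q_0=17·0+1=1
…
a_5=5:  p_5=5·88+53=493,  q_5=5·5+3=28
…
a_7=1:  p_7=1·1567+493=2060,  q_7=1·89+28=117
…
a_9=1:  p_9=1·5687+2060=7747,  q_9=1·323+117=440
…
a_12=1:  p_12=1·152387+28928=181315,  q_12=1·8655+1643=10298
…
a_14=1:  p_14=1·333702+181315=515017,  q_14=1·18953+10298=29251
a_15=1:  p_15=1·515017+333702=848719,  q_15=1·29251+18953=48204
fundamental: x₁=848719, y₁=48204  (since 720323940961 − 310·2323625616 = 1)

848719 48204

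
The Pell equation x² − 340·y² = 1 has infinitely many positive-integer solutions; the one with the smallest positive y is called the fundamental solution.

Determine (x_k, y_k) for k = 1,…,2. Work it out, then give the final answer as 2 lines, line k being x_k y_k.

d=340: √d = [18; 2,3,1,1,1,…,3,2,36] (ℓ=14, even), read p_13/q_13
i=0: a=18 ⇒ p=18, q=1
i=1: a=2 ⇒ p=37, q=2
…
i=3: a=1 ⇒ p=166, q=9
…
i=5: a=1 ⇒ p=461, q=25
i=6: a=1 ⇒ p=756, q=41
…
i=9: a=1 ⇒ p=13774, q=747
…
i=11: a=1 ⇒ p=34813, q=1888
i=12: a=3 ⇒ p=125478, q=6805
i=13: a=2 ⇒ p=285769, q=15498
→ (285769, 15498).  Check: 285769²=81663921361, 340·15498²=81663921360, difference 1.
(285769+15498√340)^2 = 163327842721 + 8857695924√340

285769 15498
163327842721 8857695924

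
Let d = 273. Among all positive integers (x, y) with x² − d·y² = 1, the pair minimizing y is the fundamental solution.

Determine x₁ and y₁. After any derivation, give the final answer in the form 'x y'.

[16; 1,1,10,1,1,32] for √273; ℓ=6 ⇒ convergent index 5
step 0: (16, 1)  from 16·(1,0) + (0,1)
step 1: (17, 1)  from 1·(16,1) + (1,0)
…
step 4: (380, 23)  from 1·(347,21) + (33,2)
step 5: (727, 44)  from 1·(380,23) + (347,21)
→ (727, 44).  Check: 727²=528529, 273·44²=528528, difference 1.

727 44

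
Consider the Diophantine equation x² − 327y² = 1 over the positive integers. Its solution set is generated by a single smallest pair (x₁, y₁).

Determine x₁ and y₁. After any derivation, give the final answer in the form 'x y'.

√327 = [18; 12,36, …], period ℓ=2 (even) → k=1
a_0=18:  p_0=18·1+0=18,  q_0=18·0+1=1
a_1=12:  p_1=12·18+1=217,  q_1=12·1+0=12
(x₁, y₁) = (217, 12);  217² − 327·12² = 1 ✓

217 12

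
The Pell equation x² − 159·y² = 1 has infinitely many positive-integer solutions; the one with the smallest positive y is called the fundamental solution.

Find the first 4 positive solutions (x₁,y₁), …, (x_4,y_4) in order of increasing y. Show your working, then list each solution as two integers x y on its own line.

√159 = [12; 1,1,1,1,3,1,1,1,1,24, …], period ℓ=10 (even) → k=9
a_0=12:  p_0=12·1+0=12,  q_0=12·0+1=1
a_1=1:  p_1=1·12+1=13,  q_1=1·1+0=1
…
a_8=1:  p_8=1·517+290=807,  q_8=1·41+23=64
a_9=1:  p_9=1·807+517=1324,  q_9=1·64+41=105
→ (1324, 105).  Check: 1324²=1752976, 159·105²=1752975, difference 1.
k=2:  x_2 = 1324·1324+159·105·105 = 3505951,  y_2 = 1324·105+105·1324 = 278040
k=3:  x_3 = 1324·3505951+159·105·278040 = 9283756924,  y_3 = 1324·278040+105·3505951 = 736249815
k=4:  x_4 = 1324·9283756924+159·105·736249815 = 24583384828801,  y_4 = 1324·736249815+105·9283756924 = 1949589232080

1324 105
3505951 278040
9283756924 736249815
24583384828801 1949589232080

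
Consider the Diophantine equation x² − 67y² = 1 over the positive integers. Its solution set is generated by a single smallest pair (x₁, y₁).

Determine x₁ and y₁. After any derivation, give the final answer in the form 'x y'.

√67 → a₀=8, period (5,2,1,1,7,1,1,2,5,16); ℓ=10 even so k=9
a_0=8:  p_0=8·1+0=8,  q_0=8·0+1=1
…
a_6=1:  p_6=1·1678+221=1899,  q_6=1·205+27=232
a_7=1:  p_7=1·1899+1678=3577,  q_7=1·232+205=437
a_8=2:  p_8=2·3577+1899=9053,  q_8=2·437+232=1106
a_9=5:  p_9=5·9053+3577=48842,  q_9=5·1106+437=5967
(x₁, y₁) = (48842, 5967);  48842² − 67·5967² = 1 ✓

48842 5967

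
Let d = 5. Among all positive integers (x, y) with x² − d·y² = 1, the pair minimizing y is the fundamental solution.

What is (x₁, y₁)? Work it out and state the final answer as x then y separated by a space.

9 4

[2; 4] for √5; ℓ=1 ⇒ convergent index 1
step 0: (2, 1)  from 2·(1,0) + (0,1)
step 1: (9, 4)  from 4·(2,1) + (1,0)
→ (9, 4).  Check: 9²=81, 5·4²=80, difference 1.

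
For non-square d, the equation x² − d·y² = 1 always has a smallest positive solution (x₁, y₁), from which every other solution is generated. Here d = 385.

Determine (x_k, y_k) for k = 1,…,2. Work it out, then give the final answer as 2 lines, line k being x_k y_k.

√385 = [19; 1,1,1,1,1,…,1,1,38, …], period ℓ=16 (even) → k=15
k=0  a_k=19  p_k/q_k = 19/1
k=1  a_k=1  p_k/q_k = 20/1
…
k=4  a_k=1  p_k/q_k = 98/5
k=5  a_k=1  p_k/q_k = 157/8
k=6  a_k=3  p_k/q_k = 569/29
k=7  a_k=1  p_k/q_k = 726/37
k=8  a_k=2  p_k/q_k = 2021/103
k=9  a_k=1  p_k/q_k = 2747/140
k=10  a_k=3  p_k/q_k = 10262/523
k=11  a_k=1  p_k/q_k = 13009/663
k=12  a_k=1  p_k/q_k = 23271/1186
k=13  a_k=1  p_k/q_k = 36280/1849
k=14  a_k=1  p_k/q_k = 59551/3035
k=15  a_k=1  p_k/q_k = 95831/4884
→ (95831, 4884).  Check: 95831²=9183580561, 385·4884²=9183580560, difference 1.
n=2: (95831,4884)∘(95831,4884) = (95831·95831+385·4884·4884, 95831·4884+4884·95831) = (18367161121,936077208)

95831 4884
18367161121 936077208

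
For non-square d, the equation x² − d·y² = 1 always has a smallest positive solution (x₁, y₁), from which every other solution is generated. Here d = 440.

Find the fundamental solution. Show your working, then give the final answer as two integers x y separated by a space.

21 1

√440 → a₀=20, period (1,40); ℓ=2 even so k=1
k=0  a_k=20  p_k/q_k = 20/1
k=1  a_k=1  p_k/q_k = 21/1
(x₁, y₁) = (21, 1);  21² − 440·1² = 1 ✓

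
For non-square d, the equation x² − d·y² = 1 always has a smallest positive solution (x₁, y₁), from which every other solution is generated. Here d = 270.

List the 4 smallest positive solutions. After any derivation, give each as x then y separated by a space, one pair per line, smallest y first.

5291 322
55989361 3407404
592479412811 36057148806
6269617090376641 381556745257688

d=270: √d = [16; 2,3,6,3,2,32] (ℓ=6, even), read p_5/q_5
a_0=16:  p_0=16·1+0=16,  q_0=16·0+1=1
a_1=2:  p_1=2·16+1=33,  q_1=2·1+0=2
a_2=3:  p_2=3·33+16=115,  q_2=3·2+1=7
…
a_4=3:  p_4=3·723+115=2284,  q_4=3·44+7=139
a_5=2:  p_5=2·2284+723=5291,  q_5=2·139+44=322
fundamental: x₁=5291, y₁=322  (since 27994681 − 270·103684 = 1)
(5291+322√270)^2 = 55989361 + 3407404√270
(5291+322√270)^3 = 592479412811 + 36057148806√270
(5291+322√270)^4 = 6269617090376641 + 381556745257688√270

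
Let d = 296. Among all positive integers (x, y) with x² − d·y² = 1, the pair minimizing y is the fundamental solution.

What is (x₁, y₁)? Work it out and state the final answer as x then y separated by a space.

√296 → a₀=17, period (4,1,7,1,4,34); ℓ=6 even so k=5
a_0=17:  p_0=17·1+0=17,  q_0=17·0+1=1
a_1=4:  p_1=4·17+1=69,  q_1=4·1+0=4
a_2=1:  p_2=1·69+17=86,  q_2=1·4+1=5
a_3=7:  p_3=7·86+69=671,  q_3=7·5+4=39
a_4=1:  p_4=1·671+86=757,  q_4=1·39+5=44
a_5=4:  p_5=4·757+671=3699,  q_5=4·44+39=215
→ (3699, 215).  Check: 3699²=13682601, 296·215²=13682600, difference 1.

3699 215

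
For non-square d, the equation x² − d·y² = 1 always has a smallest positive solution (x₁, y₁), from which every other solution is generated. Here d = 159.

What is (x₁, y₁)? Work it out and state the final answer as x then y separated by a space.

1324 105

d=159: √d = [12; 1,1,1,1,3,1,1,1,1,24] (ℓ=10, even), read p_9/q_9
step 0: (12, 1)  from 12·(1,0) + (0,1)
…
step 6: (290, 23)  from 1·(227,18) + (63,5)
…
step 8: (807, 64)  from 1·(517,41) + (290,23)
step 9: (1324, 105)  from 1·(807,64) + (517,41)
(x₁, y₁) = (1324, 105);  1324² − 159·105² = 1 ✓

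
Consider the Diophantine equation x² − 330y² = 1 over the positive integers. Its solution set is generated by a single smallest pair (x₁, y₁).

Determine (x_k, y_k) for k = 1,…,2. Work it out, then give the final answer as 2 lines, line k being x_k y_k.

[18; 6,36] for √330; ℓ=2 ⇒ convergent index 1
i=0: a=18 ⇒ p=18, q=1
i=1: a=6 ⇒ p=109, q=6
(x₁, y₁) = (109, 6);  109² − 330·6² = 1 ✓
(109+6√330)^2 = 23761 + 1308√330

109 6
23761 1308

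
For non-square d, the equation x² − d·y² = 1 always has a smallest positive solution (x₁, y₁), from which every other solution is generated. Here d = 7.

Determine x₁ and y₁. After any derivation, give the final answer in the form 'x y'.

d=7: √d = [2; 1,1,1,4] (ℓ=4, even), read p_3/q_3
a_0=2:  p_0=2·1+0=2,  q_0=2·0+1=1
a_1=1:  p_1=1·2+1=3,  q_1=1·1+0=1
a_2=1:  p_2=1·3+2=5,  q_2=1·1+1=2
a_3=1:  p_3=1·5+3=8,  q_3=1·2+1=3
fundamental: x₁=8, y₁=3  (since 64 − 7·9 = 1)

8 3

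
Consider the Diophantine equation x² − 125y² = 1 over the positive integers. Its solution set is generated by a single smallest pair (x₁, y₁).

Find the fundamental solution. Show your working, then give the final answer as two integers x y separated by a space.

930249 83204

√125 = [11; 5,1,1,5,22, …], period ℓ=5 (odd) → k=9
step 0: (11, 1)  from 11·(1,0) + (0,1)
step 1: (56, 5)  from 5·(11,1) + (1,0)
…
step 4: (682, 61)  from 5·(123,11) + (67,6)
step 5: (15127, 1353)  from 22·(682,61) + (123,11)
step 6: (76317, 6826)  from 5·(15127,1353) + (682,61)
…
step 8: (167761, 15005)  from 1·(91444,8179) + (76317,6826)
step 9: (930249, 83204)  from 5·(167761,15005) + (91444,8179)
→ (930249, 83204).  Check: 930249²=865363202001, 125·83204²=865363202000, difference 1.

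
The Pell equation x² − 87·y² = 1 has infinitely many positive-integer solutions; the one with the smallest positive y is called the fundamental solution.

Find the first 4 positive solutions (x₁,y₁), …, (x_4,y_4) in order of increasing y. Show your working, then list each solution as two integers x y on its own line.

√87 → a₀=9, period (3,18); ℓ=2 even so k=1
step 0: (9, 1)  from 9·(1,0) + (0,1)
step 1: (28, 3)  from 3·(9,1) + (1,0)
fundamental: x₁=28, y₁=3  (since 784 − 87·9 = 1)
(28+3√87)^2 = 1567 + 168√87
(28+3√87)^3 = 87724 + 9405√87
(28+3√87)^4 = 4910977 + 526512√87

28 3
1567 168
87724 9405
4910977 526512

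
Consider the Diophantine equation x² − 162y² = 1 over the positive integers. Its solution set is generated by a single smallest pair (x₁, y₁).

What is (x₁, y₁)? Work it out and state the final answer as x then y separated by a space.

√162 = [12; 1,2,1,2,12,2,1,2,1,24, …], period ℓ=10 (even) → k=9
a_0=12:  p_0=12·1+0=12,  q_0=12·0+1=1
a_1=1:  p_1=1·12+1=13,  q_1=1·1+0=1
…
a_6=2:  p_6=2·1731+140=3602,  q_6=2·136+11=283
…
a_8=2:  p_8=2·5333+3602=14268,  q_8=2·419+283=1121
a_9=1:  p_9=1·14268+5333=19601,  q_9=1·1121+419=1540
fundamental: x₁=19601, y₁=1540  (since 384199201 − 162·2371600 = 1)

19601 1540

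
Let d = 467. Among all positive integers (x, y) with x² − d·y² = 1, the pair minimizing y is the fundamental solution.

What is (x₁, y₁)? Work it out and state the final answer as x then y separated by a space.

1625626 75225

√467 → a₀=21, period (1,1,1,1,3,…,1,1,42); ℓ=14 even so k=13
i=0: a=21 ⇒ p=21, q=1
i=1: a=1 ⇒ p=22, q=1
i=2: a=1 ⇒ p=43, q=2
i=3: a=1 ⇒ p=65, q=3
i=4: a=1 ⇒ p=108, q=5
i=5: a=3 ⇒ p=389, q=18
…
i=8: a=3 ⇒ p=82767, q=3830
i=9: a=3 ⇒ p=275465, q=12747
i=10: a=1 ⇒ p=358232, q=16577
…
i=12: a=1 ⇒ p=991929, q=45901
i=13: a=1 ⇒ p=1625626, q=75225
→ (1625626, 75225).  Check: 1625626²=2642659891876, 467·75225²=2642659891875, difference 1.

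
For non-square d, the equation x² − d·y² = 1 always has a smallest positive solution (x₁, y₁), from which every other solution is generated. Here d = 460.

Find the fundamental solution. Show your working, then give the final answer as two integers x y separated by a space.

[21; 2,4,3,1,2,10,2,1,3,4,2,42] for √460; ℓ=12 ⇒ convergent index 11
i=0: a=21 ⇒ p=21, q=1
i=1: a=2 ⇒ p=43, q=2
i=2: a=4 ⇒ p=193, q=9
i=3: a=3 ⇒ p=622, q=29
…
i=5: a=2 ⇒ p=2252, q=105
…
i=7: a=2 ⇒ p=48922, q=2281
i=8: a=1 ⇒ p=72257, q=3369
…
i=10: a=4 ⇒ p=1135029, q=52921
i=11: a=2 ⇒ p=2535751, q=118230
(x₁, y₁) = (2535751, 118230);  2535751² − 460·118230² = 1 ✓

2535751 118230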